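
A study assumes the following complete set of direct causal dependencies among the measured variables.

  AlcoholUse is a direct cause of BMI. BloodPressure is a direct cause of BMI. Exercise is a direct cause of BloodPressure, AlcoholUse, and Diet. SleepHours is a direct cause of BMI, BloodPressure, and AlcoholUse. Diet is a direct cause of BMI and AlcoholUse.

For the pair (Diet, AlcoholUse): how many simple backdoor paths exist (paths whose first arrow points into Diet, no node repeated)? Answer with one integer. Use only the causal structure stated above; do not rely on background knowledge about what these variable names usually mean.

5

A backdoor path from Diet to AlcoholUse is any simple undirected path whose first edge points into Diet (i.e. leaves Diet via a parent).
Parents of Diet: {Exercise}.
Enumerating:
  P1: Diet <- Exercise -> AlcoholUse
  P2: Diet <- Exercise -> BloodPressure <- SleepHours -> AlcoholUse
  P3: Diet <- Exercise -> BloodPressure <- SleepHours -> BMI <- AlcoholUse
  P4: Diet <- Exercise -> BloodPressure -> BMI <- SleepHours -> AlcoholUse
  P5: Diet <- Exercise -> BloodPressure -> BMI <- AlcoholUse
That exhausts the simple backdoor paths. Count: 5.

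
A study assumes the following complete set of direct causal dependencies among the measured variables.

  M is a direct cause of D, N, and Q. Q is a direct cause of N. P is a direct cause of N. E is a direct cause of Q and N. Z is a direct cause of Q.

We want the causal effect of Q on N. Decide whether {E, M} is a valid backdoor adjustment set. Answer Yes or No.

Yes

Backdoor paths from Q to N (paths whose first edge points into Q):
  P1: Q <- M -> N
  P2: Q <- E -> N
Condition 1 (no descendant of Q in the set): holds — descendants of Q are {N}; none are in {E, M}.
Condition 2 (every backdoor path blocked by {E, M}):
  P1: blocked at fork node M ∈ conditioning set.
  P2: blocked at fork node E ∈ conditioning set.
{E, M} satisfies the backdoor criterion.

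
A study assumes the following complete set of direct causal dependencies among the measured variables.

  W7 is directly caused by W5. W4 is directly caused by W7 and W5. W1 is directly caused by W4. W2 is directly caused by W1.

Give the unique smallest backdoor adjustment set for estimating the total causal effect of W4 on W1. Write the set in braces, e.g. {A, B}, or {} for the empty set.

{}

Variables eligible for adjustment (non-descendants of W4, excluding W4 and W1): {W5, W7}.
Backdoor paths from W4 to W1:
  (none)
With no backdoor paths the empty set already satisfies the criterion, and it is trivially minimal.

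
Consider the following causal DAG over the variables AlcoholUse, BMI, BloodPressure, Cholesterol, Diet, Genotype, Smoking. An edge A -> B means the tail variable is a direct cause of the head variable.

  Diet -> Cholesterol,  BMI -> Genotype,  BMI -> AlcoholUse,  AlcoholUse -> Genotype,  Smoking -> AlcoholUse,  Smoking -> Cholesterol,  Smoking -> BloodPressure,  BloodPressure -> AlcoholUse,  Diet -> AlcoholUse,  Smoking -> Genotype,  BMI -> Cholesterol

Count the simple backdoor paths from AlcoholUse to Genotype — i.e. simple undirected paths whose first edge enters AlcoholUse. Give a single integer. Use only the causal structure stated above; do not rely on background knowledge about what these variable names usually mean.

A backdoor path from AlcoholUse to Genotype is any simple undirected path whose first edge points into AlcoholUse (i.e. leaves AlcoholUse via a parent).
Parents of AlcoholUse: {BMI, BloodPressure, Diet, Smoking}.
Enumerating:
  P1: AlcoholUse <- Smoking -> Genotype
  P2: AlcoholUse <- Smoking -> Cholesterol <- BMI -> Genotype
  P3: AlcoholUse <- BMI -> Genotype
  P4: AlcoholUse <- BMI -> Cholesterol <- Smoking -> Genotype
  P5: AlcoholUse <- Diet -> Cholesterol <- Smoking -> Genotype
  P6: AlcoholUse <- Diet -> Cholesterol <- BMI -> Genotype
  P7: AlcoholUse <- BloodPressure <- Smoking -> Genotype
  P8: AlcoholUse <- BloodPressure <- Smoking -> Cholesterol <- BMI -> Genotype
That exhausts the simple backdoor paths. Count: 8.

8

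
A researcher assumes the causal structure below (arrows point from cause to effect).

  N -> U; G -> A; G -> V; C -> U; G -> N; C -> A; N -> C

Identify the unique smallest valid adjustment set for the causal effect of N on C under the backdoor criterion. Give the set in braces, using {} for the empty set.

Variables eligible for adjustment (non-descendants of N, excluding N and C): {G, V}.
Backdoor paths from N to C:
  P1: N <- G -> A <- C
Each backdoor path contains an unconditioned collider, so every path is already blocked with the empty conditioning set:
  P1: blocked at collider A (neither it nor any descendant is in the conditioning set).
The empty set is therefore the unique smallest valid set.

{}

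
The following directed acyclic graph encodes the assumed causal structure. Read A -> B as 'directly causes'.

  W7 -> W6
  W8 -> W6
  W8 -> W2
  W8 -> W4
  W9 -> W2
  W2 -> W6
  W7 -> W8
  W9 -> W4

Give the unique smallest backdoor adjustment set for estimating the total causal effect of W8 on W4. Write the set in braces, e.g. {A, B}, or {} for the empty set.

{}

Variables eligible for adjustment (non-descendants of W8, excluding W8 and W4): {W7, W9}.
Backdoor paths from W8 to W4:
  P1: W8 <- W7 -> W6 <- W2 <- W9 -> W4
Each backdoor path contains an unconditioned collider, so every path is already blocked with the empty conditioning set:
  P1: blocked at collider W6 (neither it nor any descendant is in the conditioning set).
The empty set is therefore the unique smallest valid set.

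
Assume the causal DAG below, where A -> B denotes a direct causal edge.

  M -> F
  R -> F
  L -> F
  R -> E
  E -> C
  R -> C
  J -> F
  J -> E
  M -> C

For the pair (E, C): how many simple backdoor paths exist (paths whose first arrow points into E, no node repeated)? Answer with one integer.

A backdoor path from E to C is any simple undirected path whose first edge points into E (i.e. leaves E via a parent).
Parents of E: {J, R}.
Enumerating:
  P1: E <- J -> F <- M -> C
  P2: E <- J -> F <- R -> C
  P3: E <- R -> F <- M -> C
  P4: E <- R -> C
That exhausts the simple backdoor paths. Count: 4.

4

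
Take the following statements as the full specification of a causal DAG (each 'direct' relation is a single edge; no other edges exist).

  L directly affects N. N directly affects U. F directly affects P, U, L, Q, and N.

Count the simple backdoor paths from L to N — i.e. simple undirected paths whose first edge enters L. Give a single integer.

A backdoor path from L to N is any simple undirected path whose first edge points into L (i.e. leaves L via a parent).
Parents of L: {F}.
Enumerating:
  P1: L <- F -> N
  P2: L <- F -> U <- N
That exhausts the simple backdoor paths. Count: 2.

2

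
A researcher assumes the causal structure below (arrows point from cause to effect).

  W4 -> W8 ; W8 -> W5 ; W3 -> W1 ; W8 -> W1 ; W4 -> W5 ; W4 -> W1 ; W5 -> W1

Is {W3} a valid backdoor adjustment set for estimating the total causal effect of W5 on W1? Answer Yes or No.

Backdoor paths from W5 to W1 (paths whose first edge points into W5):
  P1: W5 <- W4 -> W8 -> W1
  P2: W5 <- W4 -> W1
  P3: W5 <- W8 <- W4 -> W1
  P4: W5 <- W8 -> W1
Condition 1 (no descendant of W5 in the set): holds — descendants of W5 are {W1}; none are in {W3}.
Condition 2 (every backdoor path blocked by {W3}):
  P1: open — no interior node is in the conditioning set.
  P2: open — no interior node is in the conditioning set.
  P3: open — no interior node is in the conditioning set.
  P4: open — no interior node is in the conditioning set.
{W3} does not satisfy the backdoor criterion.

No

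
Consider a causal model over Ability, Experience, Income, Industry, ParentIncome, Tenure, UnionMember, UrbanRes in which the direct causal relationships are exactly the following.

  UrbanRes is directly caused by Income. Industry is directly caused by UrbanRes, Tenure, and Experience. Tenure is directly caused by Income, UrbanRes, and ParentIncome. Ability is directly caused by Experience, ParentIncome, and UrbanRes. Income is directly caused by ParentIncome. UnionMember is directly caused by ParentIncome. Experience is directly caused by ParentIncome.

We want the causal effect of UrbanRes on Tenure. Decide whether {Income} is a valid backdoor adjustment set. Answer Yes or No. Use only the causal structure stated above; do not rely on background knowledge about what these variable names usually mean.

Yes

Backdoor paths from UrbanRes to Tenure (paths whose first edge points into UrbanRes):
  P1: UrbanRes <- Income <- ParentIncome -> Experience -> Industry <- Tenure
  P2: UrbanRes <- Income <- ParentIncome -> Ability <- Experience -> Industry <- Tenure
  P3: UrbanRes <- Income <- ParentIncome -> Tenure
  P4: UrbanRes <- Income -> Tenure
Condition 1 (no descendant of UrbanRes in the set): holds — descendants of UrbanRes are {Ability, Industry, Tenure}; none are in {Income}.
Condition 2 (every backdoor path blocked by {Income}):
  P1: blocked at chain node Income ∈ conditioning set.
  P2: blocked at chain node Income ∈ conditioning set.
  P3: blocked at chain node Income ∈ conditioning set.
  P4: blocked at fork node Income ∈ conditioning set.
{Income} satisfies the backdoor criterion.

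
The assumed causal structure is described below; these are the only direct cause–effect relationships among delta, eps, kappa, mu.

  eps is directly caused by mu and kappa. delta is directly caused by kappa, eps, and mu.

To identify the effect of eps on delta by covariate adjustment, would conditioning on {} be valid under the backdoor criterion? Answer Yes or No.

No

Backdoor paths from eps to delta (paths whose first edge points into eps):
  P1: eps <- kappa -> delta
  P2: eps <- mu -> delta
Condition 1 (no descendant of eps in the set): holds — descendants of eps are {delta}; none are in {}.
Condition 2 (every backdoor path blocked by {}):
  P1: open — no interior node is in the conditioning set.
  P2: open — no interior node is in the conditioning set.
{} does not satisfy the backdoor criterion.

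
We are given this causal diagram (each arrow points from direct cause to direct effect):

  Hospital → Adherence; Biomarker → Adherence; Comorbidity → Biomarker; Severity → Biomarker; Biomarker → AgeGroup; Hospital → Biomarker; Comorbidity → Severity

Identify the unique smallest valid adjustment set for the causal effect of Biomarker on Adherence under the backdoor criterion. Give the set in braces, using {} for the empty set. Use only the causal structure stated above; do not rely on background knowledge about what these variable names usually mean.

{Hospital}

Variables eligible for adjustment (non-descendants of Biomarker, excluding Biomarker and Adherence): {Comorbidity, Hospital, Severity}.
Backdoor paths from Biomarker to Adherence:
  P1: Biomarker <- Hospital -> Adherence
The empty set is not sufficient: P1 (Biomarker <- Hospital -> Adherence) has no collider blocking it and no conditioned non-collider, so it is open.
Try {Hospital}:
  P1: blocked at fork node Hospital ∈ conditioning set.
{Hospital} contains no descendant of Biomarker and blocks every backdoor path.
No other singleton works — e.g. {Comorbidity} leaves P1 open — so {Hospital} is the unique smallest valid adjustment set.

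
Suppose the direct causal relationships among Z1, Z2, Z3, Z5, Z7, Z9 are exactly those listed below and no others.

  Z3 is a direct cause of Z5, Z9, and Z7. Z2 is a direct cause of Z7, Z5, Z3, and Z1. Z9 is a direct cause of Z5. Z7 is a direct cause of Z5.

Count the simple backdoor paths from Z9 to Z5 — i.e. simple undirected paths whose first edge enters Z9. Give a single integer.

A backdoor path from Z9 to Z5 is any simple undirected path whose first edge points into Z9 (i.e. leaves Z9 via a parent).
Parents of Z9: {Z3}.
Enumerating:
  P1: Z9 <- Z3 <- Z2 -> Z7 -> Z5
  P2: Z9 <- Z3 <- Z2 -> Z5
  P3: Z9 <- Z3 -> Z7 <- Z2 -> Z5
  P4: Z9 <- Z3 -> Z7 -> Z5
  P5: Z9 <- Z3 -> Z5
That exhausts the simple backdoor paths. Count: 5.

5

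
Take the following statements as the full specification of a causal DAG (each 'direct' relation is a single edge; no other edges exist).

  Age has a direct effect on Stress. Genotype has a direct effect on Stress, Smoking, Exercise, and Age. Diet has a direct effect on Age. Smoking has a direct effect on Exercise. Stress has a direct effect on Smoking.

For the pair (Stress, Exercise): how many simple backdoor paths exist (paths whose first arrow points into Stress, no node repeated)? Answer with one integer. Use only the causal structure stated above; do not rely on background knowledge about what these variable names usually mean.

A backdoor path from Stress to Exercise is any simple undirected path whose first edge points into Stress (i.e. leaves Stress via a parent).
Parents of Stress: {Age, Genotype}.
Enumerating:
  P1: Stress <- Genotype -> Smoking -> Exercise
  P2: Stress <- Genotype -> Exercise
  P3: Stress <- Age <- Genotype -> Smoking -> Exercise
  P4: Stress <- Age <- Genotype -> Exercise
That exhausts the simple backdoor paths. Count: 4.

4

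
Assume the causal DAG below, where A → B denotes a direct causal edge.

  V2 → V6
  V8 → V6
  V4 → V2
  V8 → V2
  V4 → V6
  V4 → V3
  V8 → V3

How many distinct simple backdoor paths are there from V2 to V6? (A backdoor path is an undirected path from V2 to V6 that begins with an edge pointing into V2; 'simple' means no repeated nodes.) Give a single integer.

A backdoor path from V2 to V6 is any simple undirected path whose first edge points into V2 (i.e. leaves V2 via a parent).
Parents of V2: {V4, V8}.
Enumerating:
  P1: V2 <- V8 -> V3 <- V4 -> V6
  P2: V2 <- V8 -> V6
  P3: V2 <- V4 -> V3 <- V8 -> V6
  P4: V2 <- V4 -> V6
That exhausts the simple backdoor paths. Count: 4.

4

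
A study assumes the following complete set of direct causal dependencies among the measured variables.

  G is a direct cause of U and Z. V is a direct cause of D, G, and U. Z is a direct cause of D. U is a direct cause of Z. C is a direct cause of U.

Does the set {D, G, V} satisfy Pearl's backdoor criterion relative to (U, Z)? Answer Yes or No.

Backdoor paths from U to Z (paths whose first edge points into U):
  P1: U <- V -> G -> Z
  P2: U <- V -> D <- Z
  P3: U <- G <- V -> D <- Z
  P4: U <- G -> Z
Condition 1 (no descendant of U in the set): FAILS — D is a descendant of U.
Condition 2 (every backdoor path blocked by {D, G, V}):
  P1: blocked at fork node V ∈ conditioning set.
  P2: blocked at fork node V ∈ conditioning set.
  P3: blocked at chain node G ∈ conditioning set.
  P4: blocked at fork node G ∈ conditioning set.
{D, G, V} does not satisfy the backdoor criterion.

No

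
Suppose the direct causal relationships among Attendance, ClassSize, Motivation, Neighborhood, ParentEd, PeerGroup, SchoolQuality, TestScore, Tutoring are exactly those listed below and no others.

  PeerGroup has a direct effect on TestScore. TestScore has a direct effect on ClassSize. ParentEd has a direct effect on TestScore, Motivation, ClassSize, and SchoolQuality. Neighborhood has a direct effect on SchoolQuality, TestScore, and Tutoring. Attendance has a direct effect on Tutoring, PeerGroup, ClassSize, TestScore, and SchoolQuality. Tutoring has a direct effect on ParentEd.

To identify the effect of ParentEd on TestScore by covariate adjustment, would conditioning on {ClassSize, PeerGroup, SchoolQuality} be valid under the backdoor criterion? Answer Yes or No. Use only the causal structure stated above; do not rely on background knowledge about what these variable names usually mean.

No

Backdoor paths from ParentEd to TestScore (paths whose first edge points into ParentEd):
  P1: ParentEd <- Tutoring <- Attendance -> PeerGroup -> TestScore
  P2: ParentEd <- Tutoring <- Attendance -> TestScore
  P3: ParentEd <- Tutoring <- Attendance -> ClassSize <- TestScore
  P4: ParentEd <- Tutoring <- Attendance -> SchoolQuality <- Neighborhood -> TestScore
  P5: ParentEd <- Tutoring <- Neighborhood -> TestScore
  P6: ParentEd <- Tutoring <- Neighborhood -> SchoolQuality <- Attendance -> PeerGroup -> TestScore
  P7: ParentEd <- Tutoring <- Neighborhood -> SchoolQuality <- Attendance -> TestScore
  P8: ParentEd <- Tutoring <- Neighborhood -> SchoolQuality <- Attendance -> ClassSize <- TestScore
Condition 1 (no descendant of ParentEd in the set): FAILS — ClassSize and SchoolQuality are descendants of ParentEd.
Condition 2 (every backdoor path blocked by {ClassSize, PeerGroup, SchoolQuality}):
  P1: blocked at chain node PeerGroup ∈ conditioning set.
  P2: open — no interior node is in the conditioning set.
  P3: open — collider(s) ClassSize are conditioned on (or have a conditioned descendant) and no non-collider on the path is in the set.
  P4: open — collider(s) SchoolQuality are conditioned on (or have a conditioned descendant) and no non-collider on the path is in the set.
  P5: open — no interior node is in the conditioning set.
  P6: blocked at chain node PeerGroup ∈ conditioning set.
  P7: open — collider(s) SchoolQuality are conditioned on (or have a conditioned descendant) and no non-collider on the path is in the set.
  P8: open — collider(s) SchoolQuality, ClassSize are conditioned on (or have a conditioned descendant) and no non-collider on the path is in the set.
{ClassSize, PeerGroup, SchoolQuality} does not satisfy the backdoor criterion.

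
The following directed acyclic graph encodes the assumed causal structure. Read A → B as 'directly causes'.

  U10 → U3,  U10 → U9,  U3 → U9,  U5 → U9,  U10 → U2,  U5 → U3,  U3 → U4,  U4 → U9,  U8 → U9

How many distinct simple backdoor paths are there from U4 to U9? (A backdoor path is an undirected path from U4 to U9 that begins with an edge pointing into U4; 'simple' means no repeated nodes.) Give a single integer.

A backdoor path from U4 to U9 is any simple undirected path whose first edge points into U4 (i.e. leaves U4 via a parent).
Parents of U4: {U3}.
Enumerating:
  P1: U4 <- U3 <- U10 -> U9
  P2: U4 <- U3 <- U5 -> U9
  P3: U4 <- U3 -> U9
That exhausts the simple backdoor paths. Count: 3.

3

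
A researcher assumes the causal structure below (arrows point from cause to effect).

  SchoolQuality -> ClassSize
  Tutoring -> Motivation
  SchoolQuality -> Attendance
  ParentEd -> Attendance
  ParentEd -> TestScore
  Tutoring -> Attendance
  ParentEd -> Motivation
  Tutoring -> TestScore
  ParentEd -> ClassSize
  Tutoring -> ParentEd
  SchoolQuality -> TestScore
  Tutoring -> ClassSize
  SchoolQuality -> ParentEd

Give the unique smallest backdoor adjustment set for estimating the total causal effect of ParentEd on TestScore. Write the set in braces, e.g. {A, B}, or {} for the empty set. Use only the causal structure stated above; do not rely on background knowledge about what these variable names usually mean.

{SchoolQuality, Tutoring}

Variables eligible for adjustment (non-descendants of ParentEd, excluding ParentEd and TestScore): {SchoolQuality, Tutoring}.
Backdoor paths from ParentEd to TestScore:
  P1: ParentEd <- SchoolQuality -> Attendance <- Tutoring -> TestScore
  P2: ParentEd <- SchoolQuality -> TestScore
  P3: ParentEd <- SchoolQuality -> ClassSize <- Tutoring -> TestScore
  P4: ParentEd <- Tutoring -> Attendance <- SchoolQuality -> TestScore
  P5: ParentEd <- Tutoring -> TestScore
  P6: ParentEd <- Tutoring -> ClassSize <- SchoolQuality -> TestScore
The empty set is not sufficient: P2 (ParentEd <- SchoolQuality -> TestScore) has no collider blocking it and no conditioned non-collider, so it is open.
Try {SchoolQuality, Tutoring}:
  P1: blocked at fork node SchoolQuality ∈ conditioning set.
  P2: blocked at fork node SchoolQuality ∈ conditioning set.
  P3: blocked at fork node SchoolQuality ∈ conditioning set.
  P4: blocked at fork node Tutoring ∈ conditioning set.
  P5: blocked at fork node Tutoring ∈ conditioning set.
  P6: blocked at fork node Tutoring ∈ conditioning set.
{SchoolQuality, Tutoring} contains no descendant of ParentEd and blocks every backdoor path.
Every element of {SchoolQuality, Tutoring} is needed (dropping SchoolQuality leaves P2 open; dropping Tutoring leaves P5 open), so no proper subset is valid.
Among all size-2 subsets of the eligible variables, only {SchoolQuality, Tutoring} blocks every backdoor path, so it is the unique smallest valid adjustment set.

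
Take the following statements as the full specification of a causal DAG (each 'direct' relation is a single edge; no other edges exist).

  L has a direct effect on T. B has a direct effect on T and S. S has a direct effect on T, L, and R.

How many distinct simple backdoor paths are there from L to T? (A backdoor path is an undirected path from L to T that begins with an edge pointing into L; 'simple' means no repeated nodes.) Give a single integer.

2

A backdoor path from L to T is any simple undirected path whose first edge points into L (i.e. leaves L via a parent).
Parents of L: {S}.
Enumerating:
  P1: L <- S <- B -> T
  P2: L <- S -> T
That exhausts the simple backdoor paths. Count: 2.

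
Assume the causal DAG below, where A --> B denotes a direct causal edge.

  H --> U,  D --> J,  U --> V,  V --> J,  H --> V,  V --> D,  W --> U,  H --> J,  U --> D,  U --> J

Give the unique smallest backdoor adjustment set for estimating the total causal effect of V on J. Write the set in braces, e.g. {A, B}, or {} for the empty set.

{H, U}

Variables eligible for adjustment (non-descendants of V, excluding V and J): {H, U, W}.
Backdoor paths from V to J:
  P1: V <- H -> U -> D -> J
  P2: V <- H -> U -> J
  P3: V <- H -> J
  P4: V <- U <- H -> J
  P5: V <- U -> D -> J
  P6: V <- U -> J
The empty set is not sufficient: P1 (V <- H -> U -> D -> J) has no collider blocking it and no conditioned non-collider, so it is open.
Try {H, U}:
  P1: blocked at fork node H ∈ conditioning set.
  P2: blocked at fork node H ∈ conditioning set.
  P3: blocked at fork node H ∈ conditioning set.
  P4: blocked at chain node U ∈ conditioning set.
  P5: blocked at fork node U ∈ conditioning set.
  P6: blocked at fork node U ∈ conditioning set.
{H, U} contains no descendant of V and blocks every backdoor path.
Every element of {H, U} is needed (dropping H leaves P3 open; dropping U leaves P5 open), so no proper subset is valid.
Among all size-2 subsets of the eligible variables, only {H, U} blocks every backdoor path, so it is the unique smallest valid adjustment set.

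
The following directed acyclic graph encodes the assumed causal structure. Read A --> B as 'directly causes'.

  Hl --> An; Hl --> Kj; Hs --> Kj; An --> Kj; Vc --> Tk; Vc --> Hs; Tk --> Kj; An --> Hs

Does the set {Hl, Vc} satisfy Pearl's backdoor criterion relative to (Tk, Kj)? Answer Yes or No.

Yes

Backdoor paths from Tk to Kj (paths whose first edge points into Tk):
  P1: Tk <- Vc -> Hs <- An <- Hl -> Kj
  P2: Tk <- Vc -> Hs <- An -> Kj
  P3: Tk <- Vc -> Hs -> Kj
Condition 1 (no descendant of Tk in the set): holds — descendants of Tk are {Kj}; none are in {Hl, Vc}.
Condition 2 (every backdoor path blocked by {Hl, Vc}):
  P1: blocked at fork node Vc ∈ conditioning set.
  P2: blocked at fork node Vc ∈ conditioning set.
  P3: blocked at fork node Vc ∈ conditioning set.
{Hl, Vc} satisfies the backdoor criterion.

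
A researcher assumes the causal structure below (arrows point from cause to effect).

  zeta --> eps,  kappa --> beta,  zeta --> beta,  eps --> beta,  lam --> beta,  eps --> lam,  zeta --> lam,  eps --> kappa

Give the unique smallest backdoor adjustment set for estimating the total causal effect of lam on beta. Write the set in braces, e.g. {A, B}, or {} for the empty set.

Variables eligible for adjustment (non-descendants of lam, excluding lam and beta): {eps, kappa, zeta}.
Backdoor paths from lam to beta:
  P1: lam <- zeta -> eps -> kappa -> beta
  P2: lam <- zeta -> eps -> beta
  P3: lam <- zeta -> beta
  P4: lam <- eps <- zeta -> beta
  P5: lam <- eps -> kappa -> beta
  P6: lam <- eps -> beta
The empty set is not sufficient: P1 (lam <- zeta -> eps -> kappa -> beta) has no collider blocking it and no conditioned non-collider, so it is open.
Try {eps, zeta}:
  P1: blocked at fork node zeta ∈ conditioning set.
  P2: blocked at fork node zeta ∈ conditioning set.
  P3: blocked at fork node zeta ∈ conditioning set.
  P4: blocked at chain node eps ∈ conditioning set.
  P5: blocked at fork node eps ∈ conditioning set.
  P6: blocked at fork node eps ∈ conditioning set.
{eps, zeta} contains no descendant of lam and blocks every backdoor path.
Every element of {eps, zeta} is needed (dropping eps leaves P5 open; dropping zeta leaves P3 open), so no proper subset is valid.
Among all size-2 subsets of the eligible variables, only {eps, zeta} blocks every backdoor path, so it is the unique smallest valid adjustment set.

{eps, zeta}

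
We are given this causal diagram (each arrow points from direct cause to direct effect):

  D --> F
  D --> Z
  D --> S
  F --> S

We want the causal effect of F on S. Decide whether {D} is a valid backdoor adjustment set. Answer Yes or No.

Yes

Backdoor paths from F to S (paths whose first edge points into F):
  P1: F <- D -> S
Condition 1 (no descendant of F in the set): holds — descendants of F are {S}; none are in {D}.
Condition 2 (every backdoor path blocked by {D}):
  P1: blocked at fork node D ∈ conditioning set.
{D} satisfies the backdoor criterion.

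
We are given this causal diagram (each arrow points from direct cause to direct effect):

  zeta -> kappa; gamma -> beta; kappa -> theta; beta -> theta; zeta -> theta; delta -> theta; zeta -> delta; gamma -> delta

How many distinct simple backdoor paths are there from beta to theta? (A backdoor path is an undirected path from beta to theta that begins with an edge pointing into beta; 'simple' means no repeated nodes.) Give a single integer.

3

A backdoor path from beta to theta is any simple undirected path whose first edge points into beta (i.e. leaves beta via a parent).
Parents of beta: {gamma}.
Enumerating:
  P1: beta <- gamma -> delta <- zeta -> kappa -> theta
  P2: beta <- gamma -> delta <- zeta -> theta
  P3: beta <- gamma -> delta -> theta
That exhausts the simple backdoor paths. Count: 3.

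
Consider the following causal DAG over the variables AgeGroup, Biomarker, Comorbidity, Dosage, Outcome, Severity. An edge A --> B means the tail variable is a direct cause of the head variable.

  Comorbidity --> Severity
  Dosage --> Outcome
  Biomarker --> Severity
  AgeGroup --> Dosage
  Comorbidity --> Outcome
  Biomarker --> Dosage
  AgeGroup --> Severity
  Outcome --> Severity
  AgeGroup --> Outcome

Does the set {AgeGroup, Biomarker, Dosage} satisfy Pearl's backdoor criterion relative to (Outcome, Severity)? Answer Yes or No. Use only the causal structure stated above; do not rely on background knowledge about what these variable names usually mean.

Backdoor paths from Outcome to Severity (paths whose first edge points into Outcome):
  P1: Outcome <- Comorbidity -> Severity
  P2: Outcome <- AgeGroup -> Dosage <- Biomarker -> Severity
  P3: Outcome <- AgeGroup -> Severity
  P4: Outcome <- Dosage <- Biomarker -> Severity
  P5: Outcome <- Dosage <- AgeGroup -> Severity
Condition 1 (no descendant of Outcome in the set): holds — descendants of Outcome are {Severity}; none are in {AgeGroup, Biomarker, Dosage}.
Condition 2 (every backdoor path blocked by {AgeGroup, Biomarker, Dosage}):
  P1: open — no interior node is in the conditioning set.
  P2: blocked at fork node AgeGroup ∈ conditioning set.
  P3: blocked at fork node AgeGroup ∈ conditioning set.
  P4: blocked at chain node Dosage ∈ conditioning set.
  P5: blocked at chain node Dosage ∈ conditioning set.
{AgeGroup, Biomarker, Dosage} does not satisfy the backdoor criterion.

No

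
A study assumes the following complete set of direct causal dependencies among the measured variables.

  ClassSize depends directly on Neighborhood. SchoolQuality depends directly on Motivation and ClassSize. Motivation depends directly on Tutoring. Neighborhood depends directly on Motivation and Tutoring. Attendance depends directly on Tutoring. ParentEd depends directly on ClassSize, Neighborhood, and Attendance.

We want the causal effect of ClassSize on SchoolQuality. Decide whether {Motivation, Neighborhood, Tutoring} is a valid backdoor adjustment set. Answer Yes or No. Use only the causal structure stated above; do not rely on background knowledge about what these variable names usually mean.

Yes

Backdoor paths from ClassSize to SchoolQuality (paths whose first edge points into ClassSize):
  P1: ClassSize <- Neighborhood <- Tutoring -> Motivation -> SchoolQuality
  P2: ClassSize <- Neighborhood <- Motivation -> SchoolQuality
  P3: ClassSize <- Neighborhood -> ParentEd <- Attendance <- Tutoring -> Motivation -> SchoolQuality
Condition 1 (no descendant of ClassSize in the set): holds — descendants of ClassSize are {ParentEd, SchoolQuality}; none are in {Motivation, Neighborhood, Tutoring}.
Condition 2 (every backdoor path blocked by {Motivation, Neighborhood, Tutoring}):
  P1: blocked at chain node Neighborhood ∈ conditioning set.
  P2: blocked at chain node Neighborhood ∈ conditioning set.
  P3: blocked at fork node Neighborhood ∈ conditioning set.
{Motivation, Neighborhood, Tutoring} satisfies the backdoor criterion.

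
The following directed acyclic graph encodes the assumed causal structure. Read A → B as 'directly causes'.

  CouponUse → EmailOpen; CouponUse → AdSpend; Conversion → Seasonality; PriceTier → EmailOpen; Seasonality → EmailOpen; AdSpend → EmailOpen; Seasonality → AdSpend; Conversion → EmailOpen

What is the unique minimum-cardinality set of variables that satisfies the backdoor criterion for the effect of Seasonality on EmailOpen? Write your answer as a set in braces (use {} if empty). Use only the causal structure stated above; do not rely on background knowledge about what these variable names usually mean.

Variables eligible for adjustment (non-descendants of Seasonality, excluding Seasonality and EmailOpen): {Conversion, CouponUse, PriceTier}.
Backdoor paths from Seasonality to EmailOpen:
  P1: Seasonality <- Conversion -> EmailOpen
The empty set is not sufficient: P1 (Seasonality <- Conversion -> EmailOpen) has no collider blocking it and no conditioned non-collider, so it is open.
Try {Conversion}:
  P1: blocked at fork node Conversion ∈ conditioning set.
{Conversion} contains no descendant of Seasonality and blocks every backdoor path.
No other singleton works — e.g. {CouponUse} leaves P1 open — so {Conversion} is the unique smallest valid adjustment set.

{Conversion}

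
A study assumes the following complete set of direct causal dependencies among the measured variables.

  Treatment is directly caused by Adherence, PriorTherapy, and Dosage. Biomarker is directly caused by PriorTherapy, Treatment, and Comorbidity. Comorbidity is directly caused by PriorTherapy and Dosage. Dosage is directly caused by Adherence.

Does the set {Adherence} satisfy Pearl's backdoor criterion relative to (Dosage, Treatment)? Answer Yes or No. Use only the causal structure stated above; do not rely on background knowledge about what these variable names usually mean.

Yes

Backdoor paths from Dosage to Treatment (paths whose first edge points into Dosage):
  P1: Dosage <- Adherence -> Treatment
Condition 1 (no descendant of Dosage in the set): holds — descendants of Dosage are {Biomarker, Comorbidity, Treatment}; none are in {Adherence}.
Condition 2 (every backdoor path blocked by {Adherence}):
  P1: blocked at fork node Adherence ∈ conditioning set.
{Adherence} satisfies the backdoor criterion.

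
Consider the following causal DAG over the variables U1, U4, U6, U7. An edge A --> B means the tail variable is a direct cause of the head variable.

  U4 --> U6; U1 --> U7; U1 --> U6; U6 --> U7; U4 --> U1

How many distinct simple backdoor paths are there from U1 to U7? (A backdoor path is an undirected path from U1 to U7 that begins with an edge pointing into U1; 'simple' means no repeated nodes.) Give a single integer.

1

A backdoor path from U1 to U7 is any simple undirected path whose first edge points into U1 (i.e. leaves U1 via a parent).
Parents of U1: {U4}.
Enumerating:
  P1: U1 <- U4 -> U6 -> U7
That exhausts the simple backdoor paths. Count: 1.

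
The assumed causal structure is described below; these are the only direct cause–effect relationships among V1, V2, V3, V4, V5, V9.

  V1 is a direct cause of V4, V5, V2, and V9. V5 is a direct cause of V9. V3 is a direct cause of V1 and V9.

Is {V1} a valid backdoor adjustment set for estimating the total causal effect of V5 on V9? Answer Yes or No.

Backdoor paths from V5 to V9 (paths whose first edge points into V5):
  P1: V5 <- V1 <- V3 -> V9
  P2: V5 <- V1 -> V9
Condition 1 (no descendant of V5 in the set): holds — descendants of V5 are {V9}; none are in {V1}.
Condition 2 (every backdoor path blocked by {V1}):
  P1: blocked at chain node V1 ∈ conditioning set.
  P2: blocked at fork node V1 ∈ conditioning set.
{V1} satisfies the backdoor criterion.

Yes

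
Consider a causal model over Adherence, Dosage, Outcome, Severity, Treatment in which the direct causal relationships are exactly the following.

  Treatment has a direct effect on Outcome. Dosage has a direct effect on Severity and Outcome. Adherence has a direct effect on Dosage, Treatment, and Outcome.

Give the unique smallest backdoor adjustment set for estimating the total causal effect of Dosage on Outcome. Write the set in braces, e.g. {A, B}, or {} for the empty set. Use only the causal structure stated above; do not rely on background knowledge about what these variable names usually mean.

Variables eligible for adjustment (non-descendants of Dosage, excluding Dosage and Outcome): {Adherence, Treatment}.
Backdoor paths from Dosage to Outcome:
  P1: Dosage <- Adherence -> Treatment -> Outcome
  P2: Dosage <- Adherence -> Outcome
The empty set is not sufficient: P1 (Dosage <- Adherence -> Treatment -> Outcome) has no collider blocking it and no conditioned non-collider, so it is open.
Try {Adherence}:
  P1: blocked at fork node Adherence ∈ conditioning set.
  P2: blocked at fork node Adherence ∈ conditioning set.
{Adherence} contains no descendant of Dosage and blocks every backdoor path.
No other singleton works — e.g. {Treatment} leaves P2 open — so {Adherence} is the unique smallest valid adjustment set.

{Adherence}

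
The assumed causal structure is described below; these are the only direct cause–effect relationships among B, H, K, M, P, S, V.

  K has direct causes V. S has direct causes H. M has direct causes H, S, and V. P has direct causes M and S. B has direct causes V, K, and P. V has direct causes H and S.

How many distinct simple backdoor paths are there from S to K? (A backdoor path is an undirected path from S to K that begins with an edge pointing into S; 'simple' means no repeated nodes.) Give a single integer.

A backdoor path from S to K is any simple undirected path whose first edge points into S (i.e. leaves S via a parent).
Parents of S: {H}.
Enumerating:
  P1: S <- H -> V -> K
  P2: S <- H -> V -> M -> P -> B <- K
  P3: S <- H -> V -> B <- K
  P4: S <- H -> M <- V -> K
  P5: S <- H -> M <- V -> B <- K
  P6: S <- H -> M -> P -> B <- V -> K
  P7: S <- H -> M -> P -> B <- K
That exhausts the simple backdoor paths. Count: 7.

7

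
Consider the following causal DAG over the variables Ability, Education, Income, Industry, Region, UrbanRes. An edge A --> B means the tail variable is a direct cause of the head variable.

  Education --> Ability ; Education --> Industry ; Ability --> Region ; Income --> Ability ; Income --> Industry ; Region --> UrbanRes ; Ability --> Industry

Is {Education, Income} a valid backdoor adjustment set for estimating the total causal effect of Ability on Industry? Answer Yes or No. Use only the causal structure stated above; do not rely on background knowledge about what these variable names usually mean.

Yes

Backdoor paths from Ability to Industry (paths whose first edge points into Ability):
  P1: Ability <- Education -> Industry
  P2: Ability <- Income -> Industry
Condition 1 (no descendant of Ability in the set): holds — descendants of Ability are {Industry, Region, UrbanRes}; none are in {Education, Income}.
Condition 2 (every backdoor path blocked by {Education, Income}):
  P1: blocked at fork node Education ∈ conditioning set.
  P2: blocked at fork node Income ∈ conditioning set.
{Education, Income} satisfies the backdoor criterion.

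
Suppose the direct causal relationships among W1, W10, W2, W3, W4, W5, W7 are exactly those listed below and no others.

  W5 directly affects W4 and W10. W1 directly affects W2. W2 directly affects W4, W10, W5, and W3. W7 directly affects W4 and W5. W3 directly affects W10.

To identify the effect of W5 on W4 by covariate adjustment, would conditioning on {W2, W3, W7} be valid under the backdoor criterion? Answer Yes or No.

Yes

Backdoor paths from W5 to W4 (paths whose first edge points into W5):
  P1: W5 <- W7 -> W4
  P2: W5 <- W2 -> W4
Condition 1 (no descendant of W5 in the set): holds — descendants of W5 are {W10, W4}; none are in {W2, W3, W7}.
Condition 2 (every backdoor path blocked by {W2, W3, W7}):
  P1: blocked at fork node W7 ∈ conditioning set.
  P2: blocked at fork node W2 ∈ conditioning set.
{W2, W3, W7} satisfies the backdoor criterion.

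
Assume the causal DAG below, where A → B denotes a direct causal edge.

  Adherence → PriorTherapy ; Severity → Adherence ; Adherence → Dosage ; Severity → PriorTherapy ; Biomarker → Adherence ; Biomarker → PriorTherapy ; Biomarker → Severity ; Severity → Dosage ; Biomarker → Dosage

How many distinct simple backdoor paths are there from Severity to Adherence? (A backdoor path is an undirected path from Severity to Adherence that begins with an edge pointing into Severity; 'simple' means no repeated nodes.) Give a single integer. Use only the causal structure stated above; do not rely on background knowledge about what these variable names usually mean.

3

A backdoor path from Severity to Adherence is any simple undirected path whose first edge points into Severity (i.e. leaves Severity via a parent).
Parents of Severity: {Biomarker}.
Enumerating:
  P1: Severity <- Biomarker -> Adherence
  P2: Severity <- Biomarker -> Dosage <- Adherence
  P3: Severity <- Biomarker -> PriorTherapy <- Adherence
That exhausts the simple backdoor paths. Count: 3.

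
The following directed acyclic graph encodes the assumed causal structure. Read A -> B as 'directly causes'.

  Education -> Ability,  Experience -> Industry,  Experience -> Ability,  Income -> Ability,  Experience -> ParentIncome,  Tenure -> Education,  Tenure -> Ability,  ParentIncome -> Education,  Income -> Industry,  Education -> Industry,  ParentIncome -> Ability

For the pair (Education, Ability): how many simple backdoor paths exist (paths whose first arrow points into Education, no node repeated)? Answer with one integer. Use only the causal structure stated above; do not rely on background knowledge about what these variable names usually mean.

4

A backdoor path from Education to Ability is any simple undirected path whose first edge points into Education (i.e. leaves Education via a parent).
Parents of Education: {ParentIncome, Tenure}.
Enumerating:
  P1: Education <- ParentIncome <- Experience -> Industry <- Income -> Ability
  P2: Education <- ParentIncome <- Experience -> Ability
  P3: Education <- ParentIncome -> Ability
  P4: Education <- Tenure -> Ability
That exhausts the simple backdoor paths. Count: 4.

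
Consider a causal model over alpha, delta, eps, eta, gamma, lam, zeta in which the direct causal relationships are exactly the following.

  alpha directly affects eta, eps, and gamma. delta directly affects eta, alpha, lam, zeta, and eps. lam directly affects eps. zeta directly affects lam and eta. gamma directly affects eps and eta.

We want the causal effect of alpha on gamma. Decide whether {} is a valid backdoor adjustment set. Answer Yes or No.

Backdoor paths from alpha to gamma (paths whose first edge points into alpha):
  P1: alpha <- delta -> zeta -> eta <- gamma
  P2: alpha <- delta -> zeta -> lam -> eps <- gamma
  P3: alpha <- delta -> eta <- zeta -> lam -> eps <- gamma
  P4: alpha <- delta -> eta <- gamma
  P5: alpha <- delta -> lam <- zeta -> eta <- gamma
  P6: alpha <- delta -> lam -> eps <- gamma
  P7: alpha <- delta -> eps <- gamma
  P8: alpha <- delta -> eps <- lam <- zeta -> eta <- gamma
Condition 1 (no descendant of alpha in the set): holds — descendants of alpha are {eps, eta, gamma}; none are in {}.
Condition 2 (every backdoor path blocked by {}):
  P1: blocked at collider eta (neither it nor any descendant is in the conditioning set).
  P2: blocked at collider eps (neither it nor any descendant is in the conditioning set).
  P3: blocked at collider eta (neither it nor any descendant is in the conditioning set).
  P4: blocked at collider eta (neither it nor any descendant is in the conditioning set).
  P5: blocked at collider lam (neither it nor any descendant is in the conditioning set).
  P6: blocked at collider eps (neither it nor any descendant is in the conditioning set).
  P7: blocked at collider eps (neither it nor any descendant is in the conditioning set).
  P8: blocked at collider eps (neither it nor any descendant is in the conditioning set).
{} satisfies the backdoor criterion.

Yes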